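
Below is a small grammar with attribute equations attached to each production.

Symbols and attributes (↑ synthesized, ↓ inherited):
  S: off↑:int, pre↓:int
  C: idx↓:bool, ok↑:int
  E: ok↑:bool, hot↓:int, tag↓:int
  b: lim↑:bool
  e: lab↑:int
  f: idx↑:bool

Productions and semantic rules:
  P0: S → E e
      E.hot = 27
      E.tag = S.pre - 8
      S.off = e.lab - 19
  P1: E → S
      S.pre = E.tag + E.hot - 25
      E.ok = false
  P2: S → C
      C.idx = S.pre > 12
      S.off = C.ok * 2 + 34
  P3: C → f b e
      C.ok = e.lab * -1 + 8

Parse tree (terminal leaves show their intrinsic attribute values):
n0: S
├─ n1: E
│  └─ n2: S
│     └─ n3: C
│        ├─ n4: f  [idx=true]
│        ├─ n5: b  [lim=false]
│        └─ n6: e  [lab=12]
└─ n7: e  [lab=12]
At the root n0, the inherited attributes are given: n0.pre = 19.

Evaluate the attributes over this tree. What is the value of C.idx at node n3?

1. n0.pre = 19  [given at root]
2. n1.hot = 27  [27]
3. n1.tag = 11  [S.pre - 8]
4. n2.pre = 13  [E.tag + E.hot - 25]
5. n3.idx = true  [S.pre > 12]
6. n4.idx = true  [terminal]
7. n5.lim = false  [terminal]
8. n6.lab = 12  [terminal]
9. n3.ok = -4  [e.lab * -1 + 8]
10. n2.off = 26  [C.ok * 2 + 34]
11. n1.ok = false  [false]
12. n7.lab = 12  [terminal]
13. n0.off = -7  [e.lab - 19]

true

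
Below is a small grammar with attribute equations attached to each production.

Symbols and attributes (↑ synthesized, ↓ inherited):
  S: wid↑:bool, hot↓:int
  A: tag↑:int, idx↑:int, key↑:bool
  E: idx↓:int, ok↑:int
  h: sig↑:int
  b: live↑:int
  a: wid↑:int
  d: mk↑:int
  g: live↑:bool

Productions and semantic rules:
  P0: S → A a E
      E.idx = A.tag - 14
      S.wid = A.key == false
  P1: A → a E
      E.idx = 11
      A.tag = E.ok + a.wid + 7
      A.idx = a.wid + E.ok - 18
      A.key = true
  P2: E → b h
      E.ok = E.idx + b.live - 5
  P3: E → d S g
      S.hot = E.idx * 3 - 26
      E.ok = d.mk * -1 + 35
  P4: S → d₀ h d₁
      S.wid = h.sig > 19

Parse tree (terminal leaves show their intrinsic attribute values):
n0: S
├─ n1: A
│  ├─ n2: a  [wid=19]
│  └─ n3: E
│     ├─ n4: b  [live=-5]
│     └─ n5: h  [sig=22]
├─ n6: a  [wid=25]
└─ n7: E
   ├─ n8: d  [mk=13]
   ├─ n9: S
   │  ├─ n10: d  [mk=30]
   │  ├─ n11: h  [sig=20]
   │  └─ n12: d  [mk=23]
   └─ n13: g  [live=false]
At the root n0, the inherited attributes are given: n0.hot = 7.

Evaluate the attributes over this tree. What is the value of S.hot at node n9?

13

1. n0.hot = 7  [given at root]
2. n2.wid = 19  [terminal]
3. n3.idx = 11  [11]
4. n4.live = -5  [terminal]
5. n5.sig = 22  [terminal]
6. n3.ok = 1  [E.idx + b.live - 5]
7. n1.tag = 27  [E.ok + a.wid + 7]
8. n1.idx = 2  [a.wid + E.ok - 18]
9. n1.key = true  [true]
10. n6.wid = 25  [terminal]
11. n7.idx = 13  [A.tag - 14]
12. n8.mk = 13  [terminal]
13. n9.hot = 13  [E.idx * 3 - 26]
14. n10.mk = 30  [terminal]
15. n11.sig = 20  [terminal]
16. n12.mk = 23  [terminal]
17. n9.wid = true  [h.sig > 19]
18. n13.live = false  [terminal]
19. n7.ok = 22  [d.mk * -1 + 35]
20. n0.wid = false  [A.key == false]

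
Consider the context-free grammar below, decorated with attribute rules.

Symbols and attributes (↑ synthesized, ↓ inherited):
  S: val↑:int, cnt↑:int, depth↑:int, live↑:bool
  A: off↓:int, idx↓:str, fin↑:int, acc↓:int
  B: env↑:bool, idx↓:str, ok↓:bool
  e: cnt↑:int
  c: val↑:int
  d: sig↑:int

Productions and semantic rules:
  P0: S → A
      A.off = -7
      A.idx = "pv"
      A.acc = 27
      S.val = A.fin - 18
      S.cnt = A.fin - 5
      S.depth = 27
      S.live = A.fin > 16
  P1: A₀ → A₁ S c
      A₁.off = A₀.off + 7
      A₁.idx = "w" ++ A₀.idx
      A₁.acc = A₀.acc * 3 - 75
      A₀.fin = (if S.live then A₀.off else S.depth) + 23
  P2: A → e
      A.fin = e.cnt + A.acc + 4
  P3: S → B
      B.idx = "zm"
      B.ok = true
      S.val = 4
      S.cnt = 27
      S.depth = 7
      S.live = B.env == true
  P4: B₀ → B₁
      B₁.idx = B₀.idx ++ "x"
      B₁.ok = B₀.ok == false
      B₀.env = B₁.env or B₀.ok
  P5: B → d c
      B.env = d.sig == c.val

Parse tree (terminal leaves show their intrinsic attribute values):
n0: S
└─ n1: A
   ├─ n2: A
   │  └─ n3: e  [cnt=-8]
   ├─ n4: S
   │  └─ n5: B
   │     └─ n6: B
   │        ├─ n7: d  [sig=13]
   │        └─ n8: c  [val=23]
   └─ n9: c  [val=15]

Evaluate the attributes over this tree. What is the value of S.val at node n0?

1. n1.off = -7  [-7]
2. n1.idx = "pv"  ["pv"]
3. n1.acc = 27  [27]
4. n2.off = 0  [A₀.off + 7]
5. n2.idx = "wpv"  ["w" ++ A₀.idx]
6. n2.acc = 6  [A₀.acc * 3 - 75]
7. n3.cnt = -8  [terminal]
8. n2.fin = 2  [e.cnt + A.acc + 4]
9. n5.idx = "zm"  ["zm"]
10. n5.ok = true  [true]
11. n6.idx = "zmx"  [B₀.idx ++ "x"]
12. n6.ok = false  [B₀.ok == false]
13. n7.sig = 13  [terminal]
14. n8.val = 23  [terminal]
15. n6.env = false  [d.sig == c.val]
16. n5.env = true  [B₁.env or B₀.ok]
17. n4.val = 4  [4]
18. n4.cnt = 27  [27]
19. n4.depth = 7  [7]
20. n4.live = true  [B.env == true]
21. n9.val = 15  [terminal]
22. n1.fin = 16  [(if S.live then A₀.off else S.depth) + 23]
23. n0.val = -2  [A.fin - 18]
24. n0.cnt = 11  [A.fin - 5]
25. n0.depth = 27  [27]
26. n0.live = false  [A.fin > 16]

-2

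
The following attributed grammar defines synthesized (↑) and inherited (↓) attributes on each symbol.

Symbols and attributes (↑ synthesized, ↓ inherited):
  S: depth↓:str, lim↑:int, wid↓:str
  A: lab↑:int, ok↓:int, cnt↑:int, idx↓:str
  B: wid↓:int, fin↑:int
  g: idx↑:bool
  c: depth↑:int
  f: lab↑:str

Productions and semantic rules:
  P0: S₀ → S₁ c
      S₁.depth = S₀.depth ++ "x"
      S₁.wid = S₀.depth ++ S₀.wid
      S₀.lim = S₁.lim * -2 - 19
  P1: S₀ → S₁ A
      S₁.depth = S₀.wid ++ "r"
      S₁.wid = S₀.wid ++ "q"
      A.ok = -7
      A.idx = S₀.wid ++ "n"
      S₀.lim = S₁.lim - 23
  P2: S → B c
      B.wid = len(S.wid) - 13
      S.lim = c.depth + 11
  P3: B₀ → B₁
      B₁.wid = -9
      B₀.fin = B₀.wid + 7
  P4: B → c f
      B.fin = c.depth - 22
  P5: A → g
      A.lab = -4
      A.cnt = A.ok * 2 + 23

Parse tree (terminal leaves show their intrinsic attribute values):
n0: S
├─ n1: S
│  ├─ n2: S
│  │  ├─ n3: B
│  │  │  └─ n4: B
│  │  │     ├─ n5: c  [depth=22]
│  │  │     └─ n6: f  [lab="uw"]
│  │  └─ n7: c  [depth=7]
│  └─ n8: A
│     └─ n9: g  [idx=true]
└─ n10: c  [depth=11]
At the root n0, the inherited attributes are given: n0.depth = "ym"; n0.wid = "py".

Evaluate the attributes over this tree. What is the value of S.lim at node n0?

-9

1. n0.depth = "ym"  [given at root]
2. n0.wid = "py"  [given at root]
3. n1.depth = "ymx"  [S₀.depth ++ "x"]
4. n1.wid = "ympy"  [S₀.depth ++ S₀.wid]
5. n2.depth = "ympyr"  [S₀.wid ++ "r"]
6. n2.wid = "ympyq"  [S₀.wid ++ "q"]
7. n3.wid = -8  [len(S.wid) - 13]
8. n4.wid = -9  [-9]
9. n5.depth = 22  [terminal]
10. n6.lab = "uw"  [terminal]
11. n4.fin = 0  [c.depth - 22]
12. n3.fin = -1  [B₀.wid + 7]
13. n7.depth = 7  [terminal]
14. n2.lim = 18  [c.depth + 11]
15. n8.ok = -7  [-7]
16. n8.idx = "ympyn"  [S₀.wid ++ "n"]
17. n9.idx = true  [terminal]
18. n8.lab = -4  [-4]
19. n8.cnt = 9  [A.ok * 2 + 23]
20. n1.lim = -5  [S₁.lim - 23]
21. n10.depth = 11  [terminal]
22. n0.lim = -9  [S₁.lim * -2 - 19]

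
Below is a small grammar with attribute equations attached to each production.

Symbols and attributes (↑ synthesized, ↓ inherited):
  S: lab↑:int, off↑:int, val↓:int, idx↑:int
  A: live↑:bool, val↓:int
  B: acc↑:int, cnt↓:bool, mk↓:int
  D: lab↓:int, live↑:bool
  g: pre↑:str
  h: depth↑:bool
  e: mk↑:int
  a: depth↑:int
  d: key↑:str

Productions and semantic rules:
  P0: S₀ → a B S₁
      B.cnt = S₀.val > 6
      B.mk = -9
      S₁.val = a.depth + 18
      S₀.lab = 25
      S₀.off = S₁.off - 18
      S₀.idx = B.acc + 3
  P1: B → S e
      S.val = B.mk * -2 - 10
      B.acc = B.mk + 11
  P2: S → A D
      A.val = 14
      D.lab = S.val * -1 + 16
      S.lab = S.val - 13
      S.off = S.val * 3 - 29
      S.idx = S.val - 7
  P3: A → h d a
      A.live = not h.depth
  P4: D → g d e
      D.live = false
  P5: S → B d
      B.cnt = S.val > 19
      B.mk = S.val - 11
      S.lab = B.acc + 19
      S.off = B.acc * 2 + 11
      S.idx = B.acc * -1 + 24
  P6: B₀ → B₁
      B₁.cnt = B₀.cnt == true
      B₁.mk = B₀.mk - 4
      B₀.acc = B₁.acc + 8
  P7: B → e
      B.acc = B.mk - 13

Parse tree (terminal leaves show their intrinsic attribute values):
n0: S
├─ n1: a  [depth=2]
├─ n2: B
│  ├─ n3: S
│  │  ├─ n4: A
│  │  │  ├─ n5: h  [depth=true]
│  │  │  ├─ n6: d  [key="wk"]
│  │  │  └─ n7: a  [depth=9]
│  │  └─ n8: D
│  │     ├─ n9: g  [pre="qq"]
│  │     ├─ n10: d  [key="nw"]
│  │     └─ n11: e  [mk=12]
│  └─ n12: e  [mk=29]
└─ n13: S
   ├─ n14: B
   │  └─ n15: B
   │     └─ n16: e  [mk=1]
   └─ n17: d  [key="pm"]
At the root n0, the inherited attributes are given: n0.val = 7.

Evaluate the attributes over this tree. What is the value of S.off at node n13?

11

1. n0.val = 7  [given at root]
2. n1.depth = 2  [terminal]
3. n2.cnt = true  [S₀.val > 6]
4. n2.mk = -9  [-9]
5. n3.val = 8  [B.mk * -2 - 10]
6. n4.val = 14  [14]
7. n5.depth = true  [terminal]
8. n6.key = "wk"  [terminal]
9. n7.depth = 9  [terminal]
10. n4.live = false  [not h.depth]
11. n8.lab = 8  [S.val * -1 + 16]
12. n9.pre = "qq"  [terminal]
13. n10.key = "nw"  [terminal]
14. n11.mk = 12  [terminal]
15. n8.live = false  [false]
16. n3.lab = -5  [S.val - 13]
17. n3.off = -5  [S.val * 3 - 29]
18. n3.idx = 1  [S.val - 7]
19. n12.mk = 29  [terminal]
20. n2.acc = 2  [B.mk + 11]
21. n13.val = 20  [a.depth + 18]
22. n14.cnt = true  [S.val > 19]
23. n14.mk = 9  [S.val - 11]
24. n15.cnt = true  [B₀.cnt == true]
25. n15.mk = 5  [B₀.mk - 4]
26. n16.mk = 1  [terminal]
27. n15.acc = -8  [B.mk - 13]
28. n14.acc = 0  [B₁.acc + 8]
29. n17.key = "pm"  [terminal]
30. n13.lab = 19  [B.acc + 19]
31. n13.off = 11  [B.acc * 2 + 11]
32. n13.idx = 24  [B.acc * -1 + 24]
33. n0.lab = 25  [25]
34. n0.off = -7  [S₁.off - 18]
35. n0.idx = 5  [B.acc + 3]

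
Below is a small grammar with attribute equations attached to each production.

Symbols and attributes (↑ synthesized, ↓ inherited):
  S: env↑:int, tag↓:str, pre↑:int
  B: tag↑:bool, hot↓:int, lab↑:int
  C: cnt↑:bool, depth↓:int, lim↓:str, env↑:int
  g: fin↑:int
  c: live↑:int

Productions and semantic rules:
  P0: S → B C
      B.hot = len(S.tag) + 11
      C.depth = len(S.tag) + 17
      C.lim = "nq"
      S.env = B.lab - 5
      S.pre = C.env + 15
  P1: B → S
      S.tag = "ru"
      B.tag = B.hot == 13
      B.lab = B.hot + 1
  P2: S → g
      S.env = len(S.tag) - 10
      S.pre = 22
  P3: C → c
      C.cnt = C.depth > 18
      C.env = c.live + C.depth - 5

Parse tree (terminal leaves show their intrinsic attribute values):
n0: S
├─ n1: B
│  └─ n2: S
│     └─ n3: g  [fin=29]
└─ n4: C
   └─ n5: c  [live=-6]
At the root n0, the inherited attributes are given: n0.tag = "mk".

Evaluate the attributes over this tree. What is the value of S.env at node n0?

1. n0.tag = "mk"  [given at root]
2. n1.hot = 13  [len(S.tag) + 11]
3. n2.tag = "ru"  ["ru"]
4. n3.fin = 29  [terminal]
5. n2.env = -8  [len(S.tag) - 10]
6. n2.pre = 22  [22]
7. n1.tag = true  [B.hot == 13]
8. n1.lab = 14  [B.hot + 1]
9. n4.depth = 19  [len(S.tag) + 17]
10. n4.lim = "nq"  ["nq"]
11. n5.live = -6  [terminal]
12. n4.cnt = true  [C.depth > 18]
13. n4.env = 8  [c.live + C.depth - 5]
14. n0.env = 9  [B.lab - 5]
15. n0.pre = 23  [C.env + 15]

9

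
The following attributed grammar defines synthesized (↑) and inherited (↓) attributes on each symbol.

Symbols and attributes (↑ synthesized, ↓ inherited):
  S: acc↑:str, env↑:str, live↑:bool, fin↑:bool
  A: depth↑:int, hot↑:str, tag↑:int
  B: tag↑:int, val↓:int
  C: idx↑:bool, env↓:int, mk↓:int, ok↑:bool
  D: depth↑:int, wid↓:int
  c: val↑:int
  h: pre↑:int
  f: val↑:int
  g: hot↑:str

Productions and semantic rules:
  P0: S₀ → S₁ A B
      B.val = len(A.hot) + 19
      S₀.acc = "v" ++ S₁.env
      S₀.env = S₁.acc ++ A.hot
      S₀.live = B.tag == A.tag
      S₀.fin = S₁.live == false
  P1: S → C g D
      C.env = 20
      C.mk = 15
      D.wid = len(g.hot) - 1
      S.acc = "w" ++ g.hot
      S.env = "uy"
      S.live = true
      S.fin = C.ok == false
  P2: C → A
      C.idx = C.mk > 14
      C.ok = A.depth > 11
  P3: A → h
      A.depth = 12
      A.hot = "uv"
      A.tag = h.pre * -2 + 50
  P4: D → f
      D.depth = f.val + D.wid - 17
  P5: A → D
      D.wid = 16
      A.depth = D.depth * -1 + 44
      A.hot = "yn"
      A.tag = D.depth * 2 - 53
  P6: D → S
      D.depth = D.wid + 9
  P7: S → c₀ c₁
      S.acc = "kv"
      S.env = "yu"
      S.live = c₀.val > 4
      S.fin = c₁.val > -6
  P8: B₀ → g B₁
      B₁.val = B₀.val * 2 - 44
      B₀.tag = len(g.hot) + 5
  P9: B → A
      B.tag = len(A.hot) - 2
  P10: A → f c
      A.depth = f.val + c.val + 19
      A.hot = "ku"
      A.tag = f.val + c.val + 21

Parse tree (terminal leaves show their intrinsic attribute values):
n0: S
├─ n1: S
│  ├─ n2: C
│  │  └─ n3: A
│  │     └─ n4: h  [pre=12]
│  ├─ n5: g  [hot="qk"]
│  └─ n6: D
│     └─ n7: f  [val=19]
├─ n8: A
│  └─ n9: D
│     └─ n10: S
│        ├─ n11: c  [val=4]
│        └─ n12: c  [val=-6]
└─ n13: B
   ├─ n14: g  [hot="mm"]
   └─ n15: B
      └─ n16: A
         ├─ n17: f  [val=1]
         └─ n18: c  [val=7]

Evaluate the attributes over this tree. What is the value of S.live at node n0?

1. n2.env = 20  [20]
2. n2.mk = 15  [15]
3. n4.pre = 12  [terminal]
4. n3.depth = 12  [12]
5. n3.hot = "uv"  ["uv"]
6. n3.tag = 26  [h.pre * -2 + 50]
7. n2.idx = true  [C.mk > 14]
8. n2.ok = true  [A.depth > 11]
9. n5.hot = "qk"  [terminal]
10. n6.wid = 1  [len(g.hot) - 1]
11. n7.val = 19  [terminal]
12. n6.depth = 3  [f.val + D.wid - 17]
13. n1.acc = "wqk"  ["w" ++ g.hot]
14. n1.env = "uy"  ["uy"]
15. n1.live = true  [true]
16. n1.fin = false  [C.ok == false]
17. n9.wid = 16  [16]
18. n11.val = 4  [terminal]
19. n12.val = -6  [terminal]
20. n10.acc = "kv"  ["kv"]
21. n10.env = "yu"  ["yu"]
22. n10.live = false  [c₀.val > 4]
23. n10.fin = false  [c₁.val > -6]
24. n9.depth = 25  [D.wid + 9]
25. n8.depth = 19  [D.depth * -1 + 44]
26. n8.hot = "yn"  ["yn"]
27. n8.tag = -3  [D.depth * 2 - 53]
28. n13.val = 21  [len(A.hot) + 19]
29. n14.hot = "mm"  [terminal]
30. n15.val = -2  [B₀.val * 2 - 44]
31. n17.val = 1  [terminal]
32. n18.val = 7  [terminal]
33. n16.depth = 27  [f.val + c.val + 19]
34. n16.hot = "ku"  ["ku"]
35. n16.tag = 29  [f.val + c.val + 21]
36. n15.tag = 0  [len(A.hot) - 2]
37. n13.tag = 7  [len(g.hot) + 5]
38. n0.acc = "vuy"  ["v" ++ S₁.env]
39. n0.env = "wqkyn"  [S₁.acc ++ A.hot]
40. n0.live = false  [B.tag == A.tag]
41. n0.fin = false  [S₁.live == false]

false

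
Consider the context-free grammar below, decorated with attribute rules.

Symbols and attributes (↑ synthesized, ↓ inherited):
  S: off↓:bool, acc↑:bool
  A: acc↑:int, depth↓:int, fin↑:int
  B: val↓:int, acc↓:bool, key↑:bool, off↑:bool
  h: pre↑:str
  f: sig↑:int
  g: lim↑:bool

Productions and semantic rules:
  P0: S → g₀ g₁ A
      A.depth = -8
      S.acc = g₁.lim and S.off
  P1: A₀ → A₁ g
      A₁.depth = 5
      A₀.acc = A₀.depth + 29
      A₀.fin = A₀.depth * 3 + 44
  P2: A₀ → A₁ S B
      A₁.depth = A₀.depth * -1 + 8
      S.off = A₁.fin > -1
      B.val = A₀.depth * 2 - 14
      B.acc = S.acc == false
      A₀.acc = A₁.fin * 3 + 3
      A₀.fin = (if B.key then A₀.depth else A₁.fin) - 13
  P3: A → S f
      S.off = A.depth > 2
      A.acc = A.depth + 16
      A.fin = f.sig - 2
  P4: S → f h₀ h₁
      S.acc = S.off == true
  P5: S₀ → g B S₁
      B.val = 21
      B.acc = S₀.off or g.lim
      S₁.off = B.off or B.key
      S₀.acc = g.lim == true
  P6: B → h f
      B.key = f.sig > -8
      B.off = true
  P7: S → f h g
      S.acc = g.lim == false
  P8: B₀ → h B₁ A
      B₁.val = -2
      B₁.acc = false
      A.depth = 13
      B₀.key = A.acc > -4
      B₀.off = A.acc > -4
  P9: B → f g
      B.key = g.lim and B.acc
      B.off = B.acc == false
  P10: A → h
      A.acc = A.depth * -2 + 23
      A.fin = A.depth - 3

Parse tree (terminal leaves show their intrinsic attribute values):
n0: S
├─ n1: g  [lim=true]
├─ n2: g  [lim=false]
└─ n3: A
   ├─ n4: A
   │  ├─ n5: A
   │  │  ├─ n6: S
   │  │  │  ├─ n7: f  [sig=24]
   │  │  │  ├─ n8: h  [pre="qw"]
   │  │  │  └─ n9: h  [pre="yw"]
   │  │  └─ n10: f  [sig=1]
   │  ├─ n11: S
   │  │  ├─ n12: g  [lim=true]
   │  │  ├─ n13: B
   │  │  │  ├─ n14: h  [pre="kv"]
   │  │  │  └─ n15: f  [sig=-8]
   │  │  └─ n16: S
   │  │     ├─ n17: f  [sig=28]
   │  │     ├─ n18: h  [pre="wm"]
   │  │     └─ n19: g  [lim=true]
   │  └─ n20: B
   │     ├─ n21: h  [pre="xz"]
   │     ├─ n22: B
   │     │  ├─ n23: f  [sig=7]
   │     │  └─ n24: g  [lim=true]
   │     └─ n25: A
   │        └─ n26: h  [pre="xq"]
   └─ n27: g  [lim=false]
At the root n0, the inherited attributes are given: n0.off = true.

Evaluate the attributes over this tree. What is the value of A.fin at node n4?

-8

1. n0.off = true  [given at root]
2. n1.lim = true  [terminal]
3. n2.lim = false  [terminal]
4. n3.depth = -8  [-8]
5. n4.depth = 5  [5]
6. n5.depth = 3  [A₀.depth * -1 + 8]
7. n6.off = true  [A.depth > 2]
8. n7.sig = 24  [terminal]
9. n8.pre = "qw"  [terminal]
10. n9.pre = "yw"  [terminal]
11. n6.acc = true  [S.off == true]
12. n10.sig = 1  [terminal]
13. n5.acc = 19  [A.depth + 16]
14. n5.fin = -1  [f.sig - 2]
15. n11.off = false  [A₁.fin > -1]
16. n12.lim = true  [terminal]
17. n13.val = 21  [21]
18. n13.acc = true  [S₀.off or g.lim]
19. n14.pre = "kv"  [terminal]
20. n15.sig = -8  [terminal]
21. n13.key = false  [f.sig > -8]
22. n13.off = true  [true]
23. n16.off = true  [B.off or B.key]
24. n17.sig = 28  [terminal]
25. n18.pre = "wm"  [terminal]
26. n19.lim = true  [terminal]
27. n16.acc = false  [g.lim == false]
28. n11.acc = true  [g.lim == true]
29. n20.val = -4  [A₀.depth * 2 - 14]
30. n20.acc = false  [S.acc == false]
31. n21.pre = "xz"  [terminal]
32. n22.val = -2  [-2]
33. n22.acc = false  [false]
34. n23.sig = 7  [terminal]
35. n24.lim = true  [terminal]
36. n22.key = false  [g.lim and B.acc]
37. n22.off = true  [B.acc == false]
38. n25.depth = 13  [13]
39. n26.pre = "xq"  [terminal]
40. n25.acc = -3  [A.depth * -2 + 23]
41. n25.fin = 10  [A.depth - 3]
42. n20.key = true  [A.acc > -4]
43. n20.off = true  [A.acc > -4]
44. n4.acc = 0  [A₁.fin * 3 + 3]
45. n4.fin = -8  [(if B.key then A₀.depth else A₁.fin) - 13]
46. n27.lim = false  [terminal]
47. n3.acc = 21  [A₀.depth + 29]
48. n3.fin = 20  [A₀.depth * 3 + 44]
49. n0.acc = false  [g₁.lim and S.off]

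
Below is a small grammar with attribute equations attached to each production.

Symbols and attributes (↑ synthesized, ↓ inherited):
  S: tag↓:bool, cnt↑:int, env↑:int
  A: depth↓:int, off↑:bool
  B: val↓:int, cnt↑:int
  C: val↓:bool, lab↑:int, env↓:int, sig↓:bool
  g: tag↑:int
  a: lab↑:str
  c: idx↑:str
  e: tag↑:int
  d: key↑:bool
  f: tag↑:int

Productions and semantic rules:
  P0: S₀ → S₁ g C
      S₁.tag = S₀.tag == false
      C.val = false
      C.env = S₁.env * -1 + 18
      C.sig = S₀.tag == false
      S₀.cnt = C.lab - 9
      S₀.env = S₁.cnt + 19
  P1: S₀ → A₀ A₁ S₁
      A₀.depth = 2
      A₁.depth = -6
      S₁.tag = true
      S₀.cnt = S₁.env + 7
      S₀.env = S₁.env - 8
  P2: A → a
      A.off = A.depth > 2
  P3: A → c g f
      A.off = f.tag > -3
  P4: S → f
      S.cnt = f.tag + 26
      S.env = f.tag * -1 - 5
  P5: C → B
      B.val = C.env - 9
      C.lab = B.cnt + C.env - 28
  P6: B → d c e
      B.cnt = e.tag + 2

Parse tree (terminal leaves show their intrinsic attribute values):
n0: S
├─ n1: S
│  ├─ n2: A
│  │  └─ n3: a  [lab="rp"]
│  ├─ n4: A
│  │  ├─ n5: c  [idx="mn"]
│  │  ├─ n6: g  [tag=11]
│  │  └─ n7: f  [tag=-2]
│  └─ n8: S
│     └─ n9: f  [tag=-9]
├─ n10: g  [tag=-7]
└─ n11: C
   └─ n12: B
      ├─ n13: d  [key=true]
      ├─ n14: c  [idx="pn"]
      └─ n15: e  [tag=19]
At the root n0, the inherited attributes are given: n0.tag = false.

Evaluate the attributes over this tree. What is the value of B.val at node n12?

1. n0.tag = false  [given at root]
2. n1.tag = true  [S₀.tag == false]
3. n2.depth = 2  [2]
4. n3.lab = "rp"  [terminal]
5. n2.off = false  [A.depth > 2]
6. n4.depth = -6  [-6]
7. n5.idx = "mn"  [terminal]
8. n6.tag = 11  [terminal]
9. n7.tag = -2  [terminal]
10. n4.off = true  [f.tag > -3]
11. n8.tag = true  [true]
12. n9.tag = -9  [terminal]
13. n8.cnt = 17  [f.tag + 26]
14. n8.env = 4  [f.tag * -1 - 5]
15. n1.cnt = 11  [S₁.env + 7]
16. n1.env = -4  [S₁.env - 8]
17. n10.tag = -7  [terminal]
18. n11.val = false  [false]
19. n11.env = 22  [S₁.env * -1 + 18]
20. n11.sig = true  [S₀.tag == false]
21. n12.val = 13  [C.env - 9]
22. n13.key = true  [terminal]
23. n14.idx = "pn"  [terminal]
24. n15.tag = 19  [terminal]
25. n12.cnt = 21  [e.tag + 2]
26. n11.lab = 15  [B.cnt + C.env - 28]
27. n0.cnt = 6  [C.lab - 9]
28. n0.env = 30  [S₁.cnt + 19]

13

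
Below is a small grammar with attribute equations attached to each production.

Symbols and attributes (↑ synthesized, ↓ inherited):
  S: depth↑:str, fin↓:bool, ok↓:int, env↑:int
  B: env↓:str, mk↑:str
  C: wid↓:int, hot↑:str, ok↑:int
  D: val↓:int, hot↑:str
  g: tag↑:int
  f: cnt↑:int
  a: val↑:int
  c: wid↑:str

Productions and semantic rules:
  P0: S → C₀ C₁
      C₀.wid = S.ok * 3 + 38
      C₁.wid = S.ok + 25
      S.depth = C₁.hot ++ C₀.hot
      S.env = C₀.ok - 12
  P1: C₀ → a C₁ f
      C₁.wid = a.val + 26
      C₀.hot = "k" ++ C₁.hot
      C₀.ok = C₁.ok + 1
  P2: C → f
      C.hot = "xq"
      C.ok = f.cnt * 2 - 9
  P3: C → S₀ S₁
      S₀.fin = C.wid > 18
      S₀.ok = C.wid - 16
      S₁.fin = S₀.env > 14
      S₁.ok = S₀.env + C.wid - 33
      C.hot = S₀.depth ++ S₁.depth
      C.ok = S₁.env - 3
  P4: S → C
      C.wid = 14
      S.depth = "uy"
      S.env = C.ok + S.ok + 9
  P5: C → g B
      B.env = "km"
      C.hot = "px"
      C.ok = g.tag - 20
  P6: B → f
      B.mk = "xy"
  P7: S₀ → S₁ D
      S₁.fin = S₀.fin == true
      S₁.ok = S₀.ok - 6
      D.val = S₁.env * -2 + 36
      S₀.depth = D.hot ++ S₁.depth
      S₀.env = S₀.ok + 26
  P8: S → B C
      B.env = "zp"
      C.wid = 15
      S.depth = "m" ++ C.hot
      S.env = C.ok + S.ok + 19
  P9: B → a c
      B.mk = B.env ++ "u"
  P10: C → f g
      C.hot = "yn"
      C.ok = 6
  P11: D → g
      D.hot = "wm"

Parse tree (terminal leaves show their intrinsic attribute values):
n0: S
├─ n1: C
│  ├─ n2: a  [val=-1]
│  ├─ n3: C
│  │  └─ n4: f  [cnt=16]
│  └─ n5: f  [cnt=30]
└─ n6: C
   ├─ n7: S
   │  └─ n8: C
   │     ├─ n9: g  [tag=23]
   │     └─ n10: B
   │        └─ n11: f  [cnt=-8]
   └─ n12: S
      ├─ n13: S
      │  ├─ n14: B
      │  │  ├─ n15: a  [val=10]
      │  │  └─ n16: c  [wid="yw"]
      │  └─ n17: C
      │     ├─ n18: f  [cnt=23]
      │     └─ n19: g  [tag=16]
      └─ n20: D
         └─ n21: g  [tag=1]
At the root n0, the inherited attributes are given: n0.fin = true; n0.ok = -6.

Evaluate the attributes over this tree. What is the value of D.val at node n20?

1. n0.fin = true  [given at root]
2. n0.ok = -6  [given at root]
3. n1.wid = 20  [S.ok * 3 + 38]
4. n2.val = -1  [terminal]
5. n3.wid = 25  [a.val + 26]
6. n4.cnt = 16  [terminal]
7. n3.hot = "xq"  ["xq"]
8. n3.ok = 23  [f.cnt * 2 - 9]
9. n5.cnt = 30  [terminal]
10. n1.hot = "kxq"  ["k" ++ C₁.hot]
11. n1.ok = 24  [C₁.ok + 1]
12. n6.wid = 19  [S.ok + 25]
13. n7.fin = true  [C.wid > 18]
14. n7.ok = 3  [C.wid - 16]
15. n8.wid = 14  [14]
16. n9.tag = 23  [terminal]
17. n10.env = "km"  ["km"]
18. n11.cnt = -8  [terminal]
19. n10.mk = "xy"  ["xy"]
20. n8.hot = "px"  ["px"]
21. n8.ok = 3  [g.tag - 20]
22. n7.depth = "uy"  ["uy"]
23. n7.env = 15  [C.ok + S.ok + 9]
24. n12.fin = true  [S₀.env > 14]
25. n12.ok = 1  [S₀.env + C.wid - 33]
26. n13.fin = true  [S₀.fin == true]
27. n13.ok = -5  [S₀.ok - 6]
28. n14.env = "zp"  ["zp"]
29. n15.val = 10  [terminal]
30. n16.wid = "yw"  [terminal]
31. n14.mk = "zpu"  [B.env ++ "u"]
32. n17.wid = 15  [15]
33. n18.cnt = 23  [terminal]
34. n19.tag = 16  [terminal]
35. n17.hot = "yn"  ["yn"]
36. n17.ok = 6  [6]
37. n13.depth = "myn"  ["m" ++ C.hot]
38. n13.env = 20  [C.ok + S.ok + 19]
39. n20.val = -4  [S₁.env * -2 + 36]
40. n21.tag = 1  [terminal]
41. n20.hot = "wm"  ["wm"]
42. n12.depth = "wmmyn"  [D.hot ++ S₁.depth]
43. n12.env = 27  [S₀.ok + 26]
44. n6.hot = "uywmmyn"  [S₀.depth ++ S₁.depth]
45. n6.ok = 24  [S₁.env - 3]
46. n0.depth = "uywmmynkxq"  [C₁.hot ++ C₀.hot]
47. n0.env = 12  [C₀.ok - 12]

-4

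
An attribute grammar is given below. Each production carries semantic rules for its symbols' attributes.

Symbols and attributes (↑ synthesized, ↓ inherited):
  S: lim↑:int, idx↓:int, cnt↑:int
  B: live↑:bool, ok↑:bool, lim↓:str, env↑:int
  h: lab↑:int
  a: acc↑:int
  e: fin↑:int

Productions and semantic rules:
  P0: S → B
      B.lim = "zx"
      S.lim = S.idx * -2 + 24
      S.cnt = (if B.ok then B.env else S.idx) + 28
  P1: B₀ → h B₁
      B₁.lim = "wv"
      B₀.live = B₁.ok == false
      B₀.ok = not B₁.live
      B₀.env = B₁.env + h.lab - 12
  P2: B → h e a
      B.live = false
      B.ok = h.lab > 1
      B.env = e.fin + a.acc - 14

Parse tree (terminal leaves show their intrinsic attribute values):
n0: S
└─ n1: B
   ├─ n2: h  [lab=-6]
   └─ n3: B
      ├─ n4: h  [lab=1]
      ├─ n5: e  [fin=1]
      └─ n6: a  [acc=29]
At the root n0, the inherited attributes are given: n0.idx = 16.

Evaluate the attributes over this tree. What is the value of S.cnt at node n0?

26

1. n0.idx = 16  [given at root]
2. n1.lim = "zx"  ["zx"]
3. n2.lab = -6  [terminal]
4. n3.lim = "wv"  ["wv"]
5. n4.lab = 1  [terminal]
6. n5.fin = 1  [terminal]
7. n6.acc = 29  [terminal]
8. n3.live = false  [false]
9. n3.ok = false  [h.lab > 1]
10. n3.env = 16  [e.fin + a.acc - 14]
11. n1.live = true  [B₁.ok == false]
12. n1.ok = true  [not B₁.live]
13. n1.env = -2  [B₁.env + h.lab - 12]
14. n0.lim = -8  [S.idx * -2 + 24]
15. n0.cnt = 26  [(if B.ok then B.env else S.idx) + 28]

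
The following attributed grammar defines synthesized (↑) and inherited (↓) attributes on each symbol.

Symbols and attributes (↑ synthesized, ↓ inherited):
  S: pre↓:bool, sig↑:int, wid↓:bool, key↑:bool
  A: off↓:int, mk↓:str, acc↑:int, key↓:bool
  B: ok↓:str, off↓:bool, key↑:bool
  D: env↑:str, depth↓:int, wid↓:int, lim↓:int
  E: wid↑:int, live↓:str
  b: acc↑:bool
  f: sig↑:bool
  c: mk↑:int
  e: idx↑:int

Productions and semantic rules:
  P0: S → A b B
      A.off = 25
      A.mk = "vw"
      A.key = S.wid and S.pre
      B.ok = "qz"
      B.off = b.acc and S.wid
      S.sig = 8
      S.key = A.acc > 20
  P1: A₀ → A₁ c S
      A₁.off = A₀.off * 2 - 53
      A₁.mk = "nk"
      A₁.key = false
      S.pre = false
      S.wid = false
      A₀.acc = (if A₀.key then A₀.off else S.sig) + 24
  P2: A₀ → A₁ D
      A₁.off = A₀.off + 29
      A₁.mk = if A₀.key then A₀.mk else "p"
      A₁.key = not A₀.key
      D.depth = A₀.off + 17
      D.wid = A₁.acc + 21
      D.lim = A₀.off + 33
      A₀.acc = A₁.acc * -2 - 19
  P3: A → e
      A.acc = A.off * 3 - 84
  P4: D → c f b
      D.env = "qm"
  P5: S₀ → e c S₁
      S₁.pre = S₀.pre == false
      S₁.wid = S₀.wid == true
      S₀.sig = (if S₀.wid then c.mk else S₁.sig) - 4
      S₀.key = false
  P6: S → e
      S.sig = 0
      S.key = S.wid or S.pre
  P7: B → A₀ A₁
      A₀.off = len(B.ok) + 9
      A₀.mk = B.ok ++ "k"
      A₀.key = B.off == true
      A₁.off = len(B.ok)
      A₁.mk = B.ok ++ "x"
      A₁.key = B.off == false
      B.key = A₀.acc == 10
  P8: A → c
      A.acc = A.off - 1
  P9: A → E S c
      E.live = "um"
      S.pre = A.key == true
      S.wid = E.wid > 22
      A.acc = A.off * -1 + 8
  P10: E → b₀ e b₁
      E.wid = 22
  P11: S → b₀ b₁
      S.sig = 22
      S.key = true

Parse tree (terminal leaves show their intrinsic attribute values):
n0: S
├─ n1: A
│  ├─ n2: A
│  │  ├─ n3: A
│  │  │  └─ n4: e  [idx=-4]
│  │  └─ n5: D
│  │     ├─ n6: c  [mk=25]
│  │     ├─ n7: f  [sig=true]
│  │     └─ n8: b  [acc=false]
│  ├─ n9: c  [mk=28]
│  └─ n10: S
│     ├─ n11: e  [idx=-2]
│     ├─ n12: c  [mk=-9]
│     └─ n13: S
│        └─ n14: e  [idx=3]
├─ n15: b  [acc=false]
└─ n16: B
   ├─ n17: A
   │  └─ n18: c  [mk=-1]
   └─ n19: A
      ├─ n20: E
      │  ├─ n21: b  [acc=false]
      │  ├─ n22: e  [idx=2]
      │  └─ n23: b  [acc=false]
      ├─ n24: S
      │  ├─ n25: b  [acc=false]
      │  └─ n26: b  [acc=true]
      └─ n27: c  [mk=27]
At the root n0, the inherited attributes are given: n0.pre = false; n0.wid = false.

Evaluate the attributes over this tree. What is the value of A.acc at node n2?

-7

1. n0.pre = false  [given at root]
2. n0.wid = false  [given at root]
3. n1.off = 25  [25]
4. n1.mk = "vw"  ["vw"]
5. n1.key = false  [S.wid and S.pre]
6. n2.off = -3  [A₀.off * 2 - 53]
7. n2.mk = "nk"  ["nk"]
8. n2.key = false  [false]
9. n3.off = 26  [A₀.off + 29]
10. n3.mk = "p"  [if A₀.key then A₀.mk else "p"]
11. n3.key = true  [not A₀.key]
12. n4.idx = -4  [terminal]
13. n3.acc = -6  [A.off * 3 - 84]
14. n5.depth = 14  [A₀.off + 17]
15. n5.wid = 15  [A₁.acc + 21]
16. n5.lim = 30  [A₀.off + 33]
17. n6.mk = 25  [terminal]
18. n7.sig = true  [terminal]
19. n8.acc = false  [terminal]
20. n5.env = "qm"  ["qm"]
21. n2.acc = -7  [A₁.acc * -2 - 19]
22. n9.mk = 28  [terminal]
23. n10.pre = false  [false]
24. n10.wid = false  [false]
25. n11.idx = -2  [terminal]
26. n12.mk = -9  [terminal]
27. n13.pre = true  [S₀.pre == false]
28. n13.wid = false  [S₀.wid == true]
29. n14.idx = 3  [terminal]
30. n13.sig = 0  [0]
31. n13.key = true  [S.wid or S.pre]
32. n10.sig = -4  [(if S₀.wid then c.mk else S₁.sig) - 4]
33. n10.key = false  [false]
34. n1.acc = 20  [(if A₀.key then A₀.off else S.sig) + 24]
35. n15.acc = false  [terminal]
36. n16.ok = "qz"  ["qz"]
37. n16.off = false  [b.acc and S.wid]
38. n17.off = 11  [len(B.ok) + 9]
39. n17.mk = "qzk"  [B.ok ++ "k"]
40. n17.key = false  [B.off == true]
41. n18.mk = -1  [terminal]
42. n17.acc = 10  [A.off - 1]
43. n19.off = 2  [len(B.ok)]
44. n19.mk = "qzx"  [B.ok ++ "x"]
45. n19.key = true  [B.off == false]
46. n20.live = "um"  ["um"]
47. n21.acc = false  [terminal]
48. n22.idx = 2  [terminal]
49. n23.acc = false  [terminal]
50. n20.wid = 22  [22]
51. n24.pre = true  [A.key == true]
52. n24.wid = false  [E.wid > 22]
53. n25.acc = false  [terminal]
54. n26.acc = true  [terminal]
55. n24.sig = 22  [22]
56. n24.key = true  [true]
57. n27.mk = 27  [terminal]
58. n19.acc = 6  [A.off * -1 + 8]
59. n16.key = true  [A₀.acc == 10]
60. n0.sig = 8  [8]
61. n0.key = false  [A.acc > 20]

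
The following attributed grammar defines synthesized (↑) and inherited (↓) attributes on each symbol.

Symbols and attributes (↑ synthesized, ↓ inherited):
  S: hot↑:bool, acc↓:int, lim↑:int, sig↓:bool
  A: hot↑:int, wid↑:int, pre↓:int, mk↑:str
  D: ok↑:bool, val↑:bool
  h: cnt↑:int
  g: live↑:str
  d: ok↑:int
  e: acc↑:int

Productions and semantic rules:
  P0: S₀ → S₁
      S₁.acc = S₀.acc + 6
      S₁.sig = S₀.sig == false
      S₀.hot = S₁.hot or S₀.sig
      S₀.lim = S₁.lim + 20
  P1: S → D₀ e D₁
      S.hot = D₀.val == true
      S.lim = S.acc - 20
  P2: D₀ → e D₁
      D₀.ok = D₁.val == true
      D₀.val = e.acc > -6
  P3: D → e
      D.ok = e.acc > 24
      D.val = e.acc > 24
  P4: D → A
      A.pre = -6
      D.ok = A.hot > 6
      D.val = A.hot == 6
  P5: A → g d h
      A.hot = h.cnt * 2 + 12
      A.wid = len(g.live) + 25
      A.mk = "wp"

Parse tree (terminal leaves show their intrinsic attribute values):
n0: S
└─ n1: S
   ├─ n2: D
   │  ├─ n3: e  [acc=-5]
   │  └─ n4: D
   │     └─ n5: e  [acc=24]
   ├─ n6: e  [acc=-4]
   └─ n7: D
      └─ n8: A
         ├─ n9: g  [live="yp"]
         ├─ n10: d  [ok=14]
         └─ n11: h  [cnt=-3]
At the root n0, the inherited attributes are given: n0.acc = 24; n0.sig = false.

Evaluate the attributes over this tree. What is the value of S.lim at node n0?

30

1. n0.acc = 24  [given at root]
2. n0.sig = false  [given at root]
3. n1.acc = 30  [S₀.acc + 6]
4. n1.sig = true  [S₀.sig == false]
5. n3.acc = -5  [terminal]
6. n5.acc = 24  [terminal]
7. n4.ok = false  [e.acc > 24]
8. n4.val = false  [e.acc > 24]
9. n2.ok = false  [D₁.val == true]
10. n2.val = true  [e.acc > -6]
11. n6.acc = -4  [terminal]
12. n8.pre = -6  [-6]
13. n9.live = "yp"  [terminal]
14. n10.ok = 14  [terminal]
15. n11.cnt = -3  [terminal]
16. n8.hot = 6  [h.cnt * 2 + 12]
17. n8.wid = 27  [len(g.live) + 25]
18. n8.mk = "wp"  ["wp"]
19. n7.ok = false  [A.hot > 6]
20. n7.val = true  [A.hot == 6]
21. n1.hot = true  [D₀.val == true]
22. n1.lim = 10  [S.acc - 20]
23. n0.hot = true  [S₁.hot or S₀.sig]
24. n0.lim = 30  [S₁.lim + 20]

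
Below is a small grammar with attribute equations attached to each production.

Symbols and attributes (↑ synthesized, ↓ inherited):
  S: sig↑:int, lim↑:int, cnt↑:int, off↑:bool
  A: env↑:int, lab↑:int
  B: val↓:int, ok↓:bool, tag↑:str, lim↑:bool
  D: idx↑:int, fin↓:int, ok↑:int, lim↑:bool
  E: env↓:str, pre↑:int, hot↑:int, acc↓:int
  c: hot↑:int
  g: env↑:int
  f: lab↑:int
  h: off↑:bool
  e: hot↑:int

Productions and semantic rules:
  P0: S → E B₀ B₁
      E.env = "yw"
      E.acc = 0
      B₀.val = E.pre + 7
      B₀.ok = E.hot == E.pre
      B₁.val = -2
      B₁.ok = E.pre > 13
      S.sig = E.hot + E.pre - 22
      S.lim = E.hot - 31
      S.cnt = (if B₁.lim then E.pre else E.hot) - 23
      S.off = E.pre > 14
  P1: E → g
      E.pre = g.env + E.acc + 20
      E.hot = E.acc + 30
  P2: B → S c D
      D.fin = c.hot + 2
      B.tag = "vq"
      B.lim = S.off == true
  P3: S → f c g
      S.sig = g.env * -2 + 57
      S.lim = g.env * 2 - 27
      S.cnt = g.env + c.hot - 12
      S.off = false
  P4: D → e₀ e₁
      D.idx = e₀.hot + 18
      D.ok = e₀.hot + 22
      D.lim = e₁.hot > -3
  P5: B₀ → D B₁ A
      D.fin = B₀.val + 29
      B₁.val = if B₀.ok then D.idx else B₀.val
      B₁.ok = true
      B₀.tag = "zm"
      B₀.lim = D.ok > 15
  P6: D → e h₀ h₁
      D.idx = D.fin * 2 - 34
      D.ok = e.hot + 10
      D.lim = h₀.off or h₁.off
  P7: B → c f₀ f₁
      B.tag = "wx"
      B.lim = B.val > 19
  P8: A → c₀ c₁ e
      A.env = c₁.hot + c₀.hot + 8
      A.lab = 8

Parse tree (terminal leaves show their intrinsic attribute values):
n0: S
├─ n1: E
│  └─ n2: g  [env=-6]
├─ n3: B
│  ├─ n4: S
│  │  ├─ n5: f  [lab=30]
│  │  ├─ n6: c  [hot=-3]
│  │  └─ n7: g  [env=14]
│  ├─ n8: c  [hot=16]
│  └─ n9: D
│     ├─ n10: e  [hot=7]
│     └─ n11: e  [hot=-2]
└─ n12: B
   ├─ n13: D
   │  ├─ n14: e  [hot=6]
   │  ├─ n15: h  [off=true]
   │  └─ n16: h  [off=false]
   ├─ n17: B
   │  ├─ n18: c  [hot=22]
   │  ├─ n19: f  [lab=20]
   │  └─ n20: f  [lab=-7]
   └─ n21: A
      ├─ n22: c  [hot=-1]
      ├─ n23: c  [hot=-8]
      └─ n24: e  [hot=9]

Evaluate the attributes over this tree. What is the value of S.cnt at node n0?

1. n1.env = "yw"  ["yw"]
2. n1.acc = 0  [0]
3. n2.env = -6  [terminal]
4. n1.pre = 14  [g.env + E.acc + 20]
5. n1.hot = 30  [E.acc + 30]
6. n3.val = 21  [E.pre + 7]
7. n3.ok = false  [E.hot == E.pre]
8. n5.lab = 30  [terminal]
9. n6.hot = -3  [terminal]
10. n7.env = 14  [terminal]
11. n4.sig = 29  [g.env * -2 + 57]
12. n4.lim = 1  [g.env * 2 - 27]
13. n4.cnt = -1  [g.env + c.hot - 12]
14. n4.off = false  [false]
15. n8.hot = 16  [terminal]
16. n9.fin = 18  [c.hot + 2]
17. n10.hot = 7  [terminal]
18. n11.hot = -2  [terminal]
19. n9.idx = 25  [e₀.hot + 18]
20. n9.ok = 29  [e₀.hot + 22]
21. n9.lim = true  [e₁.hot > -3]
22. n3.tag = "vq"  ["vq"]
23. n3.lim = false  [S.off == true]
24. n12.val = -2  [-2]
25. n12.ok = true  [E.pre > 13]
26. n13.fin = 27  [B₀.val + 29]
27. n14.hot = 6  [terminal]
28. n15.off = true  [terminal]
29. n16.off = false  [terminal]
30. n13.idx = 20  [D.fin * 2 - 34]
31. n13.ok = 16  [e.hot + 10]
32. n13.lim = true  [h₀.off or h₁.off]
33. n17.val = 20  [if B₀.ok then D.idx else B₀.val]
34. n17.ok = true  [true]
35. n18.hot = 22  [terminal]
36. n19.lab = 20  [terminal]
37. n20.lab = -7  [terminal]
38. n17.tag = "wx"  ["wx"]
39. n17.lim = true  [B.val > 19]
40. n22.hot = -1  [terminal]
41. n23.hot = -8  [terminal]
42. n24.hot = 9  [terminal]
43. n21.env = -1  [c₁.hot + c₀.hot + 8]
44. n21.lab = 8  [8]
45. n12.tag = "zm"  ["zm"]
46. n12.lim = true  [D.ok > 15]
47. n0.sig = 22  [E.hot + E.pre - 22]
48. n0.lim = -1  [E.hot - 31]
49. n0.cnt = -9  [(if B₁.lim then E.pre else E.hot) - 23]
50. n0.off = false  [E.pre > 14]

-9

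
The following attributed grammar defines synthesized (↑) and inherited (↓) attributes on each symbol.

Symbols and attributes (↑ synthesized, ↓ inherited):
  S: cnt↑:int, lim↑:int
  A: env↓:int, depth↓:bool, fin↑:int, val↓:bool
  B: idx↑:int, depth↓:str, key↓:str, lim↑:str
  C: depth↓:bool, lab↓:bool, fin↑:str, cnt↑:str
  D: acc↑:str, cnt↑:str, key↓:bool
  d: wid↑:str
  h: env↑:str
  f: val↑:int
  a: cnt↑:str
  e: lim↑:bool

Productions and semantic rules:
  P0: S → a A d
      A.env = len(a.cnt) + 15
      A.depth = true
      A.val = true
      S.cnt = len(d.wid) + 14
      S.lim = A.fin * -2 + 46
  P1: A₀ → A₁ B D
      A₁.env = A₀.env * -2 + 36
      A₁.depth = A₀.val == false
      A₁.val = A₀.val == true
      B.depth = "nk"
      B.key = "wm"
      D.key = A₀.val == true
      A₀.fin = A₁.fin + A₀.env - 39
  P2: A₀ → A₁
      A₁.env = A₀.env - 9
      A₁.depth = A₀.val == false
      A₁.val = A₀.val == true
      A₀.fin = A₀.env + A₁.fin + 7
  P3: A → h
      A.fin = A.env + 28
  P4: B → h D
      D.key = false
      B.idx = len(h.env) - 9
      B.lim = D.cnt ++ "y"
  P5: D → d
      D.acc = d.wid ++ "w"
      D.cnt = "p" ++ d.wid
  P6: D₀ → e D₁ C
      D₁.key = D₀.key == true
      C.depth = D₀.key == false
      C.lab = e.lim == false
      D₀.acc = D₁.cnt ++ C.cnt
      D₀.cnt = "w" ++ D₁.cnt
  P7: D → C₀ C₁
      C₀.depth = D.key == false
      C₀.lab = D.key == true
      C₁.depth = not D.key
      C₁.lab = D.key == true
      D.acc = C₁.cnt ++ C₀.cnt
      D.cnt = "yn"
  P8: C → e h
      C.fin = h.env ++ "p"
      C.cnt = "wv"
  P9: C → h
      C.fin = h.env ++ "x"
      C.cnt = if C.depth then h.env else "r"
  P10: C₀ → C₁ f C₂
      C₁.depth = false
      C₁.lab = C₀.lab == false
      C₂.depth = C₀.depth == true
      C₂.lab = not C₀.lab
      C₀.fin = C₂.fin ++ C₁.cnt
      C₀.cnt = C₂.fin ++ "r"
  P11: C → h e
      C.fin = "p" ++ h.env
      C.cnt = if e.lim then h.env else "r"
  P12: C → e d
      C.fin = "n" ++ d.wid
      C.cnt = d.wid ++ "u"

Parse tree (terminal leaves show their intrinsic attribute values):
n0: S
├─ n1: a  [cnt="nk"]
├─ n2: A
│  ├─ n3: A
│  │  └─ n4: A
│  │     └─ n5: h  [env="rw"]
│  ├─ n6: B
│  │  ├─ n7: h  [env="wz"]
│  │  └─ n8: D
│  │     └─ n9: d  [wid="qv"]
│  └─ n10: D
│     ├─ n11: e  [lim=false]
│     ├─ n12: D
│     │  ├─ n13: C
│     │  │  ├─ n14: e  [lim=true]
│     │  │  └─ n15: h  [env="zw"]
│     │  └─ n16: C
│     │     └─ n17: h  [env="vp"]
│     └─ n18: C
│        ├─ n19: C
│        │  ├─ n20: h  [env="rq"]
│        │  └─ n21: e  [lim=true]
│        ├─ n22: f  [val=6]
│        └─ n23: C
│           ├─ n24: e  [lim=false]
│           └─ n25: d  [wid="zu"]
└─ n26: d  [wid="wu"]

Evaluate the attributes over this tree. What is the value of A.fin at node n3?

30

1. n1.cnt = "nk"  [terminal]
2. n2.env = 17  [len(a.cnt) + 15]
3. n2.depth = true  [true]
4. n2.val = true  [true]
5. n3.env = 2  [A₀.env * -2 + 36]
6. n3.depth = false  [A₀.val == false]
7. n3.val = true  [A₀.val == true]
8. n4.env = -7  [A₀.env - 9]
9. n4.depth = false  [A₀.val == false]
10. n4.val = true  [A₀.val == true]
11. n5.env = "rw"  [terminal]
12. n4.fin = 21  [A.env + 28]
13. n3.fin = 30  [A₀.env + A₁.fin + 7]
14. n6.depth = "nk"  ["nk"]
15. n6.key = "wm"  ["wm"]
16. n7.env = "wz"  [terminal]
17. n8.key = false  [false]
18. n9.wid = "qv"  [terminal]
19. n8.acc = "qvw"  [d.wid ++ "w"]
20. n8.cnt = "pqv"  ["p" ++ d.wid]
21. n6.idx = -7  [len(h.env) - 9]
22. n6.lim = "pqvy"  [D.cnt ++ "y"]
23. n10.key = true  [A₀.val == true]
24. n11.lim = false  [terminal]
25. n12.key = true  [D₀.key == true]
26. n13.depth = false  [D.key == false]
27. n13.lab = true  [D.key == true]
28. n14.lim = true  [terminal]
29. n15.env = "zw"  [terminal]
30. n13.fin = "zwp"  [h.env ++ "p"]
31. n13.cnt = "wv"  ["wv"]
32. n16.depth = false  [not D.key]
33. n16.lab = true  [D.key == true]
34. n17.env = "vp"  [terminal]
35. n16.fin = "vpx"  [h.env ++ "x"]
36. n16.cnt = "r"  [if C.depth then h.env else "r"]
37. n12.acc = "rwv"  [C₁.cnt ++ C₀.cnt]
38. n12.cnt = "yn"  ["yn"]
39. n18.depth = false  [D₀.key == false]
40. n18.lab = true  [e.lim == false]
41. n19.depth = false  [false]
42. n19.lab = false  [C₀.lab == false]
43. n20.env = "rq"  [terminal]
44. n21.lim = true  [terminal]
45. n19.fin = "prq"  ["p" ++ h.env]
46. n19.cnt = "rq"  [if e.lim then h.env else "r"]
47. n22.val = 6  [terminal]
48. n23.depth = false  [C₀.depth == true]
49. n23.lab = false  [not C₀.lab]
50. n24.lim = false  [terminal]
51. n25.wid = "zu"  [terminal]
52. n23.fin = "nzu"  ["n" ++ d.wid]
53. n23.cnt = "zuu"  [d.wid ++ "u"]
54. n18.fin = "nzurq"  [C₂.fin ++ C₁.cnt]
55. n18.cnt = "nzur"  [C₂.fin ++ "r"]
56. n10.acc = "ynnzur"  [D₁.cnt ++ C.cnt]
57. n10.cnt = "wyn"  ["w" ++ D₁.cnt]
58. n2.fin = 8  [A₁.fin + A₀.env - 39]
59. n26.wid = "wu"  [terminal]
60. n0.cnt = 16  [len(d.wid) + 14]
61. n0.lim = 30  [A.fin * -2 + 46]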